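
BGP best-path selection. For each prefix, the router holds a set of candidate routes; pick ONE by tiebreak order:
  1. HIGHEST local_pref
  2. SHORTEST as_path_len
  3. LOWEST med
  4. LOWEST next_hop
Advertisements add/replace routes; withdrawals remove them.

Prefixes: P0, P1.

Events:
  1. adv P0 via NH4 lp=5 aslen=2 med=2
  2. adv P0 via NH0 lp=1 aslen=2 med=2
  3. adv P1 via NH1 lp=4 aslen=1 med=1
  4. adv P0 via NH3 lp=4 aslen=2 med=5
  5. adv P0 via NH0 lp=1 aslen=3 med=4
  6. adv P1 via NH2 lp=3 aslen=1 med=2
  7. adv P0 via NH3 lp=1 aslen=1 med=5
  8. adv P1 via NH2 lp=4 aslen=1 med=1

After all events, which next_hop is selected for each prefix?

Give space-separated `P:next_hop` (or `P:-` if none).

Answer: P0:NH4 P1:NH1

Derivation:
Op 1: best P0=NH4 P1=-
Op 2: best P0=NH4 P1=-
Op 3: best P0=NH4 P1=NH1
Op 4: best P0=NH4 P1=NH1
Op 5: best P0=NH4 P1=NH1
Op 6: best P0=NH4 P1=NH1
Op 7: best P0=NH4 P1=NH1
Op 8: best P0=NH4 P1=NH1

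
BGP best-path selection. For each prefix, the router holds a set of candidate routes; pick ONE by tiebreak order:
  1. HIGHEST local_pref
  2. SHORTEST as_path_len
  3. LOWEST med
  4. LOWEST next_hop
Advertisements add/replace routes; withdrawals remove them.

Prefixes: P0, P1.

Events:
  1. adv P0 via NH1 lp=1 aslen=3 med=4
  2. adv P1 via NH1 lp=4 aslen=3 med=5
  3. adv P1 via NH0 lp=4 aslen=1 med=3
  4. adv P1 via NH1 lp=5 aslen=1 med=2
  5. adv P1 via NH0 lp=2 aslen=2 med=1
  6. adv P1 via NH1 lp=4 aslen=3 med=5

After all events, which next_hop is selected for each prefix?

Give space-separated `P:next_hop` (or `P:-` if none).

Op 1: best P0=NH1 P1=-
Op 2: best P0=NH1 P1=NH1
Op 3: best P0=NH1 P1=NH0
Op 4: best P0=NH1 P1=NH1
Op 5: best P0=NH1 P1=NH1
Op 6: best P0=NH1 P1=NH1

Answer: P0:NH1 P1:NH1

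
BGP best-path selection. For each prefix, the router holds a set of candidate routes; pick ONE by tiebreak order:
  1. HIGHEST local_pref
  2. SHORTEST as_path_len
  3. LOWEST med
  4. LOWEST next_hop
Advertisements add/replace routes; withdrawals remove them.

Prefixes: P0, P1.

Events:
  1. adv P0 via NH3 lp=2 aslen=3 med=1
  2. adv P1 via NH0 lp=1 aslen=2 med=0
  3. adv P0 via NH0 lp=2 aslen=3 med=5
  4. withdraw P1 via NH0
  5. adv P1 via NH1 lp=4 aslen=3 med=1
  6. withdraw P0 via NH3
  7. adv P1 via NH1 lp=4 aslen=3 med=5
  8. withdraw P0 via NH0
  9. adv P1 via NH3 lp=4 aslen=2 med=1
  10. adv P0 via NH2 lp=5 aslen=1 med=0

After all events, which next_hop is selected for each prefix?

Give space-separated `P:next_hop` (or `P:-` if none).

Answer: P0:NH2 P1:NH3

Derivation:
Op 1: best P0=NH3 P1=-
Op 2: best P0=NH3 P1=NH0
Op 3: best P0=NH3 P1=NH0
Op 4: best P0=NH3 P1=-
Op 5: best P0=NH3 P1=NH1
Op 6: best P0=NH0 P1=NH1
Op 7: best P0=NH0 P1=NH1
Op 8: best P0=- P1=NH1
Op 9: best P0=- P1=NH3
Op 10: best P0=NH2 P1=NH3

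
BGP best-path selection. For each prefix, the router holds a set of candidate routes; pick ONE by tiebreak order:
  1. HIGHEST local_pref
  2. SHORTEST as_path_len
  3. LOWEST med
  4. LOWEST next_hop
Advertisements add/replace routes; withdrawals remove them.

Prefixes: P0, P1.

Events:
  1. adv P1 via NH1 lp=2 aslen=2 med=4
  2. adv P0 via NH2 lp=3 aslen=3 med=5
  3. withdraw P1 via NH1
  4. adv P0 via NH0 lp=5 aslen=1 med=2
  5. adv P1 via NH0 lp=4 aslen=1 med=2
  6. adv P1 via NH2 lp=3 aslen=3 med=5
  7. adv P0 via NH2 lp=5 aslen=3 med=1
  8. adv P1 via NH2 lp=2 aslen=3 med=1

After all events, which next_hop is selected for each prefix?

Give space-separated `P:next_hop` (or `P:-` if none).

Answer: P0:NH0 P1:NH0

Derivation:
Op 1: best P0=- P1=NH1
Op 2: best P0=NH2 P1=NH1
Op 3: best P0=NH2 P1=-
Op 4: best P0=NH0 P1=-
Op 5: best P0=NH0 P1=NH0
Op 6: best P0=NH0 P1=NH0
Op 7: best P0=NH0 P1=NH0
Op 8: best P0=NH0 P1=NH0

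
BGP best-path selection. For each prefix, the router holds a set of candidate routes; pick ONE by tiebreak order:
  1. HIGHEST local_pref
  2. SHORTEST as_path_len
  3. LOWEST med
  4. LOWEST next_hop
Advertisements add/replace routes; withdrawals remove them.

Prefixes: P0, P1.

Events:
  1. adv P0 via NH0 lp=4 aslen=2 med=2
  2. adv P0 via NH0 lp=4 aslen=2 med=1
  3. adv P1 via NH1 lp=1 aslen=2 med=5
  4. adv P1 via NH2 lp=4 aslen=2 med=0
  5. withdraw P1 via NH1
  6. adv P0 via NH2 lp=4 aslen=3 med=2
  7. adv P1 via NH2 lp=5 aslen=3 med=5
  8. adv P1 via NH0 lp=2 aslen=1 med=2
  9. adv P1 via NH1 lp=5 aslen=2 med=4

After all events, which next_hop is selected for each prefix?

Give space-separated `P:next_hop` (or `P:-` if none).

Answer: P0:NH0 P1:NH1

Derivation:
Op 1: best P0=NH0 P1=-
Op 2: best P0=NH0 P1=-
Op 3: best P0=NH0 P1=NH1
Op 4: best P0=NH0 P1=NH2
Op 5: best P0=NH0 P1=NH2
Op 6: best P0=NH0 P1=NH2
Op 7: best P0=NH0 P1=NH2
Op 8: best P0=NH0 P1=NH2
Op 9: best P0=NH0 P1=NH1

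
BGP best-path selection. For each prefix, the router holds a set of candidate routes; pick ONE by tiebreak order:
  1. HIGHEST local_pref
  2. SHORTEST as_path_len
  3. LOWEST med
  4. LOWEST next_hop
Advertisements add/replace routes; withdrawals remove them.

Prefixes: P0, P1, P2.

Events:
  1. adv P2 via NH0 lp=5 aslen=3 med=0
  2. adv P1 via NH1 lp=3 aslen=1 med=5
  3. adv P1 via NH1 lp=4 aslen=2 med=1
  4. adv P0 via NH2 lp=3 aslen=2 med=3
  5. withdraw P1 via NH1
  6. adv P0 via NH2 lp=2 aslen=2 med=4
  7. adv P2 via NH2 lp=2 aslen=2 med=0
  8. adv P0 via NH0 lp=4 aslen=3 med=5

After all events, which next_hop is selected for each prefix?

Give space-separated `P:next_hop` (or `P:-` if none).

Answer: P0:NH0 P1:- P2:NH0

Derivation:
Op 1: best P0=- P1=- P2=NH0
Op 2: best P0=- P1=NH1 P2=NH0
Op 3: best P0=- P1=NH1 P2=NH0
Op 4: best P0=NH2 P1=NH1 P2=NH0
Op 5: best P0=NH2 P1=- P2=NH0
Op 6: best P0=NH2 P1=- P2=NH0
Op 7: best P0=NH2 P1=- P2=NH0
Op 8: best P0=NH0 P1=- P2=NH0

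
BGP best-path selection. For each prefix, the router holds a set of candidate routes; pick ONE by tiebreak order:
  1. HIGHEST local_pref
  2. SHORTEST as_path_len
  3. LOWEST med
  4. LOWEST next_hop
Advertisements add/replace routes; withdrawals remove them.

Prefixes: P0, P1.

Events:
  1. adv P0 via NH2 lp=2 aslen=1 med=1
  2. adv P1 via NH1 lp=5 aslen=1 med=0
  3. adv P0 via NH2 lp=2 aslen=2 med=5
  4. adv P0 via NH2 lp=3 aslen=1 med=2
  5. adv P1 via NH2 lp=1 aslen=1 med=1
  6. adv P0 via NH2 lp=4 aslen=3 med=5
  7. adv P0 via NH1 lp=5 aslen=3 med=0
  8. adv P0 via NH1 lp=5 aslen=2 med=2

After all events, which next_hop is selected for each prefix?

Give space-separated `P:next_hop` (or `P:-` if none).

Op 1: best P0=NH2 P1=-
Op 2: best P0=NH2 P1=NH1
Op 3: best P0=NH2 P1=NH1
Op 4: best P0=NH2 P1=NH1
Op 5: best P0=NH2 P1=NH1
Op 6: best P0=NH2 P1=NH1
Op 7: best P0=NH1 P1=NH1
Op 8: best P0=NH1 P1=NH1

Answer: P0:NH1 P1:NH1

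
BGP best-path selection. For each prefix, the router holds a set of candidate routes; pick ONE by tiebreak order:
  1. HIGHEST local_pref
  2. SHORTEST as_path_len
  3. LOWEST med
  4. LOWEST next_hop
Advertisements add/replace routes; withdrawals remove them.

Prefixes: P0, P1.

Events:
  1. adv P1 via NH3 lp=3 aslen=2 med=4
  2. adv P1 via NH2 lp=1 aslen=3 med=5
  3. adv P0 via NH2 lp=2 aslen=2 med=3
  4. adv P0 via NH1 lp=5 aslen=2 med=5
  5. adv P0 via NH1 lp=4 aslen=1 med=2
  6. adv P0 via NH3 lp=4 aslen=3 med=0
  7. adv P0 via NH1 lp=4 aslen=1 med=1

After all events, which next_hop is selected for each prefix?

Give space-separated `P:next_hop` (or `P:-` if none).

Answer: P0:NH1 P1:NH3

Derivation:
Op 1: best P0=- P1=NH3
Op 2: best P0=- P1=NH3
Op 3: best P0=NH2 P1=NH3
Op 4: best P0=NH1 P1=NH3
Op 5: best P0=NH1 P1=NH3
Op 6: best P0=NH1 P1=NH3
Op 7: best P0=NH1 P1=NH3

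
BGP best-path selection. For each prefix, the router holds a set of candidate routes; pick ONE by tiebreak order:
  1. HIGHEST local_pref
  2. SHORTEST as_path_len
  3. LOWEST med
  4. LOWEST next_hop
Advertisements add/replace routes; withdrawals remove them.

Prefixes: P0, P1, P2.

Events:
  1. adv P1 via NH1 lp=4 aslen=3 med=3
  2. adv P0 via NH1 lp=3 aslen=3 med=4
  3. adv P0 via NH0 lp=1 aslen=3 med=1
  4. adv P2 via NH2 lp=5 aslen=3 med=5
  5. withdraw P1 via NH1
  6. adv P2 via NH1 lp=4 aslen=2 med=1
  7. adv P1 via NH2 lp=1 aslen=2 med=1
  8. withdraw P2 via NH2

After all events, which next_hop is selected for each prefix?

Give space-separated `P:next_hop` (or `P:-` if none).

Op 1: best P0=- P1=NH1 P2=-
Op 2: best P0=NH1 P1=NH1 P2=-
Op 3: best P0=NH1 P1=NH1 P2=-
Op 4: best P0=NH1 P1=NH1 P2=NH2
Op 5: best P0=NH1 P1=- P2=NH2
Op 6: best P0=NH1 P1=- P2=NH2
Op 7: best P0=NH1 P1=NH2 P2=NH2
Op 8: best P0=NH1 P1=NH2 P2=NH1

Answer: P0:NH1 P1:NH2 P2:NH1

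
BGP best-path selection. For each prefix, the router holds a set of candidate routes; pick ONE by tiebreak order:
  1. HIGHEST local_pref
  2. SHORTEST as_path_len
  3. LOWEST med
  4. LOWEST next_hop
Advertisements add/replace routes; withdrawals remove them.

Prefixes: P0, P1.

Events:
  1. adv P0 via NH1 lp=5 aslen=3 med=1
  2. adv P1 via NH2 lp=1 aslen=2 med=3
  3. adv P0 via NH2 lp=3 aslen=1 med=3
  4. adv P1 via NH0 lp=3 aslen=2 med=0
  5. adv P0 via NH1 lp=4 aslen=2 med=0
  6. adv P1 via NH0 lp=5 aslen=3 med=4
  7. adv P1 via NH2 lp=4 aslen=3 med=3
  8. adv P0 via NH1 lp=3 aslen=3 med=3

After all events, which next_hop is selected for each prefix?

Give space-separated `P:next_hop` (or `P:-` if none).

Answer: P0:NH2 P1:NH0

Derivation:
Op 1: best P0=NH1 P1=-
Op 2: best P0=NH1 P1=NH2
Op 3: best P0=NH1 P1=NH2
Op 4: best P0=NH1 P1=NH0
Op 5: best P0=NH1 P1=NH0
Op 6: best P0=NH1 P1=NH0
Op 7: best P0=NH1 P1=NH0
Op 8: best P0=NH2 P1=NH0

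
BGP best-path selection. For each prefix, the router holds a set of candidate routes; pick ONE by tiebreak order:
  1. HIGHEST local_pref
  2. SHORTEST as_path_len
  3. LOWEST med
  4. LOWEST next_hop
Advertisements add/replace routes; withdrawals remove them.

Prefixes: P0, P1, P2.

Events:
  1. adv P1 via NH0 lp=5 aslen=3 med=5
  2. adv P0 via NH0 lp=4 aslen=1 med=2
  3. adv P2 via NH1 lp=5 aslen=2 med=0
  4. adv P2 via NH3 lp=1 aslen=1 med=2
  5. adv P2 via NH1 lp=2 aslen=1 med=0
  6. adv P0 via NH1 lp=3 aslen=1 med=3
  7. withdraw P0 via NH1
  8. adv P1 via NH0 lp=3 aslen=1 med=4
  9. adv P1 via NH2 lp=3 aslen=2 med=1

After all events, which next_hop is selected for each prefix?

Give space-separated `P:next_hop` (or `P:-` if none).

Op 1: best P0=- P1=NH0 P2=-
Op 2: best P0=NH0 P1=NH0 P2=-
Op 3: best P0=NH0 P1=NH0 P2=NH1
Op 4: best P0=NH0 P1=NH0 P2=NH1
Op 5: best P0=NH0 P1=NH0 P2=NH1
Op 6: best P0=NH0 P1=NH0 P2=NH1
Op 7: best P0=NH0 P1=NH0 P2=NH1
Op 8: best P0=NH0 P1=NH0 P2=NH1
Op 9: best P0=NH0 P1=NH0 P2=NH1

Answer: P0:NH0 P1:NH0 P2:NH1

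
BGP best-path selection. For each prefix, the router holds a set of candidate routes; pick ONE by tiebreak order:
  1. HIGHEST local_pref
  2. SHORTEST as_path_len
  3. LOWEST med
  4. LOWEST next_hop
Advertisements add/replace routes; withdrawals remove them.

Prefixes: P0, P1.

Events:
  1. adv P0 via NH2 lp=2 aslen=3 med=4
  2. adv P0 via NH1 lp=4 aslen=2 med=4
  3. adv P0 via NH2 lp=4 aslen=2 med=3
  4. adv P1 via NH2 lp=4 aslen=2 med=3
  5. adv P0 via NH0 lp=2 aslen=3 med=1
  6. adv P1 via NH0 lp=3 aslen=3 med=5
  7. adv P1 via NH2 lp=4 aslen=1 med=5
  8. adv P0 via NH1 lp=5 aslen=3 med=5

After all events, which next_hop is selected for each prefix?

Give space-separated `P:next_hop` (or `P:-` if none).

Answer: P0:NH1 P1:NH2

Derivation:
Op 1: best P0=NH2 P1=-
Op 2: best P0=NH1 P1=-
Op 3: best P0=NH2 P1=-
Op 4: best P0=NH2 P1=NH2
Op 5: best P0=NH2 P1=NH2
Op 6: best P0=NH2 P1=NH2
Op 7: best P0=NH2 P1=NH2
Op 8: best P0=NH1 P1=NH2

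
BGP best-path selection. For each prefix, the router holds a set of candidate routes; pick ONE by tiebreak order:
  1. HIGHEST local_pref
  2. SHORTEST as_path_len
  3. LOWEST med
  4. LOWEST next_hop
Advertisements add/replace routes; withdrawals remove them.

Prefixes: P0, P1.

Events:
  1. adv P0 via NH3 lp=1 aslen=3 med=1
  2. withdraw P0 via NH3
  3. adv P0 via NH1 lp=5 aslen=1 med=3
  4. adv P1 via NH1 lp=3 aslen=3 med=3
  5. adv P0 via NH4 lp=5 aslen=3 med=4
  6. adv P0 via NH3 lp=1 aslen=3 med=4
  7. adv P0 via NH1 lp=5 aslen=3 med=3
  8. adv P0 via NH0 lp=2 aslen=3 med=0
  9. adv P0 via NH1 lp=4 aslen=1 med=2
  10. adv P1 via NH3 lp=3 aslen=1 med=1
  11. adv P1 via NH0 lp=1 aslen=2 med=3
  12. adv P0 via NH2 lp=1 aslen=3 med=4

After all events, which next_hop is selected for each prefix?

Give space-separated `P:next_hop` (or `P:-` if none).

Op 1: best P0=NH3 P1=-
Op 2: best P0=- P1=-
Op 3: best P0=NH1 P1=-
Op 4: best P0=NH1 P1=NH1
Op 5: best P0=NH1 P1=NH1
Op 6: best P0=NH1 P1=NH1
Op 7: best P0=NH1 P1=NH1
Op 8: best P0=NH1 P1=NH1
Op 9: best P0=NH4 P1=NH1
Op 10: best P0=NH4 P1=NH3
Op 11: best P0=NH4 P1=NH3
Op 12: best P0=NH4 P1=NH3

Answer: P0:NH4 P1:NH3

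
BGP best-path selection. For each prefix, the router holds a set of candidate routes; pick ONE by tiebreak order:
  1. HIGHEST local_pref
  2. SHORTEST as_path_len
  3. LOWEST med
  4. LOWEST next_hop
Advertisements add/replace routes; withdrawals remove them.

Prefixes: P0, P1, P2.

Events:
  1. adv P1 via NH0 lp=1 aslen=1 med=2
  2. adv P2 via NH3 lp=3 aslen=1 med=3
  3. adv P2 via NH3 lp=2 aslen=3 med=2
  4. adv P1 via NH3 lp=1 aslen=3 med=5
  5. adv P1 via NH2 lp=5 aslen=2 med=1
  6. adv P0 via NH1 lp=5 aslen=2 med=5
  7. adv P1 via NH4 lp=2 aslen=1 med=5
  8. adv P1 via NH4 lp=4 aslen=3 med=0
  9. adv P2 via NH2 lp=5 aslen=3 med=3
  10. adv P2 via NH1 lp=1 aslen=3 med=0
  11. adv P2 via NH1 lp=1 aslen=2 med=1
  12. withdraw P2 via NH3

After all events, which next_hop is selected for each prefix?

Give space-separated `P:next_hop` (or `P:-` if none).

Op 1: best P0=- P1=NH0 P2=-
Op 2: best P0=- P1=NH0 P2=NH3
Op 3: best P0=- P1=NH0 P2=NH3
Op 4: best P0=- P1=NH0 P2=NH3
Op 5: best P0=- P1=NH2 P2=NH3
Op 6: best P0=NH1 P1=NH2 P2=NH3
Op 7: best P0=NH1 P1=NH2 P2=NH3
Op 8: best P0=NH1 P1=NH2 P2=NH3
Op 9: best P0=NH1 P1=NH2 P2=NH2
Op 10: best P0=NH1 P1=NH2 P2=NH2
Op 11: best P0=NH1 P1=NH2 P2=NH2
Op 12: best P0=NH1 P1=NH2 P2=NH2

Answer: P0:NH1 P1:NH2 P2:NH2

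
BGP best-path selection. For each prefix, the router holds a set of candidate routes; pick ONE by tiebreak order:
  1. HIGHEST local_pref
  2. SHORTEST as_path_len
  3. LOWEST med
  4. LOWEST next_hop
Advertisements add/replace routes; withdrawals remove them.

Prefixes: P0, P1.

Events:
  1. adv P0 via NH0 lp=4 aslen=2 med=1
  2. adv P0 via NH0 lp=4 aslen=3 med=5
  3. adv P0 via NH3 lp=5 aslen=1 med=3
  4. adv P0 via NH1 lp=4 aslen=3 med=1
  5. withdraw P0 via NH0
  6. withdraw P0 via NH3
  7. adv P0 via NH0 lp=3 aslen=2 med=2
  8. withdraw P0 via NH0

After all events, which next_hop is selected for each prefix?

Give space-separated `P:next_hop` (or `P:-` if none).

Op 1: best P0=NH0 P1=-
Op 2: best P0=NH0 P1=-
Op 3: best P0=NH3 P1=-
Op 4: best P0=NH3 P1=-
Op 5: best P0=NH3 P1=-
Op 6: best P0=NH1 P1=-
Op 7: best P0=NH1 P1=-
Op 8: best P0=NH1 P1=-

Answer: P0:NH1 P1:-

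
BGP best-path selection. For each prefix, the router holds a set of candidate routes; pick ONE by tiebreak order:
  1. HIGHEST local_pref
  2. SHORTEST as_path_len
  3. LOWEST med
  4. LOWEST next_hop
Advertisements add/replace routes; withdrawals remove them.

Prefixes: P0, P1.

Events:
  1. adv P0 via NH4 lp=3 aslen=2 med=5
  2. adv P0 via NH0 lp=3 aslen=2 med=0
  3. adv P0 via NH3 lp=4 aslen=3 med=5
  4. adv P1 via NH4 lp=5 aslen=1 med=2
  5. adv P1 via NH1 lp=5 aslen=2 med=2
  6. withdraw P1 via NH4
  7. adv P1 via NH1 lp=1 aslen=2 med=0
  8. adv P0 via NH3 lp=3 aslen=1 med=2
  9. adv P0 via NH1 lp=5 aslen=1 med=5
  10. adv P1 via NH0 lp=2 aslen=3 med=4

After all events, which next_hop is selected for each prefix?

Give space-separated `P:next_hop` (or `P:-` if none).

Op 1: best P0=NH4 P1=-
Op 2: best P0=NH0 P1=-
Op 3: best P0=NH3 P1=-
Op 4: best P0=NH3 P1=NH4
Op 5: best P0=NH3 P1=NH4
Op 6: best P0=NH3 P1=NH1
Op 7: best P0=NH3 P1=NH1
Op 8: best P0=NH3 P1=NH1
Op 9: best P0=NH1 P1=NH1
Op 10: best P0=NH1 P1=NH0

Answer: P0:NH1 P1:NH0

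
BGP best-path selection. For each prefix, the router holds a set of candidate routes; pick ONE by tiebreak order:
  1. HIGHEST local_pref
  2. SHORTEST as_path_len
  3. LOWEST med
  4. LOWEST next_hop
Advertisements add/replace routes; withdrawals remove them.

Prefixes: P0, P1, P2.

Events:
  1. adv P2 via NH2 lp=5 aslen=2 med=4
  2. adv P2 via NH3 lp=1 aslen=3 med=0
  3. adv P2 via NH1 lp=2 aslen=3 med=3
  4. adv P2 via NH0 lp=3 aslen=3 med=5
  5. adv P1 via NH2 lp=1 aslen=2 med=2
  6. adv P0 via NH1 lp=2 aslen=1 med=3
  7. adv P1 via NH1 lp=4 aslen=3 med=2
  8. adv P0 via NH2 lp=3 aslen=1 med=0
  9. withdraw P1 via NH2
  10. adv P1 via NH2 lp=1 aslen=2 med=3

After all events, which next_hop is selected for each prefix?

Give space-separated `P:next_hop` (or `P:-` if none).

Answer: P0:NH2 P1:NH1 P2:NH2

Derivation:
Op 1: best P0=- P1=- P2=NH2
Op 2: best P0=- P1=- P2=NH2
Op 3: best P0=- P1=- P2=NH2
Op 4: best P0=- P1=- P2=NH2
Op 5: best P0=- P1=NH2 P2=NH2
Op 6: best P0=NH1 P1=NH2 P2=NH2
Op 7: best P0=NH1 P1=NH1 P2=NH2
Op 8: best P0=NH2 P1=NH1 P2=NH2
Op 9: best P0=NH2 P1=NH1 P2=NH2
Op 10: best P0=NH2 P1=NH1 P2=NH2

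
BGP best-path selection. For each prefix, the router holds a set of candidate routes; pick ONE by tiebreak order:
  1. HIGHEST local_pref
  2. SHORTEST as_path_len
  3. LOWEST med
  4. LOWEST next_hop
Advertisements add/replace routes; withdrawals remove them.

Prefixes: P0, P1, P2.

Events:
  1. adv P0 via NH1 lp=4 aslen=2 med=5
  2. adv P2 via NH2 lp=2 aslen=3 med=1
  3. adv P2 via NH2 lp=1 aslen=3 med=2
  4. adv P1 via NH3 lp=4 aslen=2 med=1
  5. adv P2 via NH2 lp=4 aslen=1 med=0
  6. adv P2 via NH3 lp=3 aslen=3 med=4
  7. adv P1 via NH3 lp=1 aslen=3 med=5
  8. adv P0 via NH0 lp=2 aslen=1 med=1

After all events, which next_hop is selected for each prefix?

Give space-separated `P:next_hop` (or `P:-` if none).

Answer: P0:NH1 P1:NH3 P2:NH2

Derivation:
Op 1: best P0=NH1 P1=- P2=-
Op 2: best P0=NH1 P1=- P2=NH2
Op 3: best P0=NH1 P1=- P2=NH2
Op 4: best P0=NH1 P1=NH3 P2=NH2
Op 5: best P0=NH1 P1=NH3 P2=NH2
Op 6: best P0=NH1 P1=NH3 P2=NH2
Op 7: best P0=NH1 P1=NH3 P2=NH2
Op 8: best P0=NH1 P1=NH3 P2=NH2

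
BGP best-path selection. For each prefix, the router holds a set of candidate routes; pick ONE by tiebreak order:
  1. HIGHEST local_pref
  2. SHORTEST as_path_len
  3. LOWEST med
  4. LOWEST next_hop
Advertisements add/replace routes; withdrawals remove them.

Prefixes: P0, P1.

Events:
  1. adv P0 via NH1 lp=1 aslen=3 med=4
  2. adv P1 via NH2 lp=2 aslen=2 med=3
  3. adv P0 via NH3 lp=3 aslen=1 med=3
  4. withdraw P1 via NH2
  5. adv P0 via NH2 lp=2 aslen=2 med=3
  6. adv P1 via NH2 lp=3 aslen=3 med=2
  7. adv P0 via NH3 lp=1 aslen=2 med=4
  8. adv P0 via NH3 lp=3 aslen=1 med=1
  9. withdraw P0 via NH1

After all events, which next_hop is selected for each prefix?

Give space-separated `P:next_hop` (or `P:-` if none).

Answer: P0:NH3 P1:NH2

Derivation:
Op 1: best P0=NH1 P1=-
Op 2: best P0=NH1 P1=NH2
Op 3: best P0=NH3 P1=NH2
Op 4: best P0=NH3 P1=-
Op 5: best P0=NH3 P1=-
Op 6: best P0=NH3 P1=NH2
Op 7: best P0=NH2 P1=NH2
Op 8: best P0=NH3 P1=NH2
Op 9: best P0=NH3 P1=NH2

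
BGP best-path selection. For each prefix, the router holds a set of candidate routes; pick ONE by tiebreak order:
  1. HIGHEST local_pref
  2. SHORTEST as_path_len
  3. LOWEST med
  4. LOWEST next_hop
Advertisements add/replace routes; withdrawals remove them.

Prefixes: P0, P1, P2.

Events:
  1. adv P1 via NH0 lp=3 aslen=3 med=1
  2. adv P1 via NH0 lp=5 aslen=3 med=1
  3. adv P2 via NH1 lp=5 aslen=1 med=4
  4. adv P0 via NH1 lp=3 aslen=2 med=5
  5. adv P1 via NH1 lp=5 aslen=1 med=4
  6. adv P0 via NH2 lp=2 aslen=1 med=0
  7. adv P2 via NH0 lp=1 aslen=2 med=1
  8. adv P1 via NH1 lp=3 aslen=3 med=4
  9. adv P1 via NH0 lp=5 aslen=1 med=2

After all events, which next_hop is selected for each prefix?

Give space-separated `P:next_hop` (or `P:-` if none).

Answer: P0:NH1 P1:NH0 P2:NH1

Derivation:
Op 1: best P0=- P1=NH0 P2=-
Op 2: best P0=- P1=NH0 P2=-
Op 3: best P0=- P1=NH0 P2=NH1
Op 4: best P0=NH1 P1=NH0 P2=NH1
Op 5: best P0=NH1 P1=NH1 P2=NH1
Op 6: best P0=NH1 P1=NH1 P2=NH1
Op 7: best P0=NH1 P1=NH1 P2=NH1
Op 8: best P0=NH1 P1=NH0 P2=NH1
Op 9: best P0=NH1 P1=NH0 P2=NH1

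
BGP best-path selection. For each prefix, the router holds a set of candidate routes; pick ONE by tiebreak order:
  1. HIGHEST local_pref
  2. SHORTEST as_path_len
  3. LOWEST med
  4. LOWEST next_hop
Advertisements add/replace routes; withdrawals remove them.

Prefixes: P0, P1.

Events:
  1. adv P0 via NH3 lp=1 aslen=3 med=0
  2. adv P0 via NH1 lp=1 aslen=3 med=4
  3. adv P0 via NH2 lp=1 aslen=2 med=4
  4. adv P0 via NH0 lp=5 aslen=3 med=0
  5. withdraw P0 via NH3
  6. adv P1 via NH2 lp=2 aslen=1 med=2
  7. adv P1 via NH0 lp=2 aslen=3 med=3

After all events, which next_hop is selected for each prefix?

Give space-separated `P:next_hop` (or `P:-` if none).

Op 1: best P0=NH3 P1=-
Op 2: best P0=NH3 P1=-
Op 3: best P0=NH2 P1=-
Op 4: best P0=NH0 P1=-
Op 5: best P0=NH0 P1=-
Op 6: best P0=NH0 P1=NH2
Op 7: best P0=NH0 P1=NH2

Answer: P0:NH0 P1:NH2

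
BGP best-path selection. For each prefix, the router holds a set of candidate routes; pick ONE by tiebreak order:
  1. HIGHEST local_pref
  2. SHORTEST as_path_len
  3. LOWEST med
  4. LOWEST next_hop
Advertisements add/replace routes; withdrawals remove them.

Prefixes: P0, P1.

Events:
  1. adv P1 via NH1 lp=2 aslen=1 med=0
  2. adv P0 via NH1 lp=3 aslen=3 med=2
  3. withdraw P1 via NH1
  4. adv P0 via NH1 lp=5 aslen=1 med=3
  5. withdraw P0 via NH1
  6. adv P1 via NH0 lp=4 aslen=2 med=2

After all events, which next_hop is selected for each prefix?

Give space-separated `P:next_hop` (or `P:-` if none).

Answer: P0:- P1:NH0

Derivation:
Op 1: best P0=- P1=NH1
Op 2: best P0=NH1 P1=NH1
Op 3: best P0=NH1 P1=-
Op 4: best P0=NH1 P1=-
Op 5: best P0=- P1=-
Op 6: best P0=- P1=NH0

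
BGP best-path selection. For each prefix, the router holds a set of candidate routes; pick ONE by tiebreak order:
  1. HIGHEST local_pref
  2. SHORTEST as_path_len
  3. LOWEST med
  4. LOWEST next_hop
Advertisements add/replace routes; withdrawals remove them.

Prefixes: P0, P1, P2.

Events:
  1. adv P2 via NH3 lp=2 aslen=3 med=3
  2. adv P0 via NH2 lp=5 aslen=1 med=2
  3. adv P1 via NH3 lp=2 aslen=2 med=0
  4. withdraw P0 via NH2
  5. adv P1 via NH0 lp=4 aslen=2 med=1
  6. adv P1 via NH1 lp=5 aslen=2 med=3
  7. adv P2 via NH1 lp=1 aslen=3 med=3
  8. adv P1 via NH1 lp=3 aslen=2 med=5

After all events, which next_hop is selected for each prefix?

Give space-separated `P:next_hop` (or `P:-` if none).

Op 1: best P0=- P1=- P2=NH3
Op 2: best P0=NH2 P1=- P2=NH3
Op 3: best P0=NH2 P1=NH3 P2=NH3
Op 4: best P0=- P1=NH3 P2=NH3
Op 5: best P0=- P1=NH0 P2=NH3
Op 6: best P0=- P1=NH1 P2=NH3
Op 7: best P0=- P1=NH1 P2=NH3
Op 8: best P0=- P1=NH0 P2=NH3

Answer: P0:- P1:NH0 P2:NH3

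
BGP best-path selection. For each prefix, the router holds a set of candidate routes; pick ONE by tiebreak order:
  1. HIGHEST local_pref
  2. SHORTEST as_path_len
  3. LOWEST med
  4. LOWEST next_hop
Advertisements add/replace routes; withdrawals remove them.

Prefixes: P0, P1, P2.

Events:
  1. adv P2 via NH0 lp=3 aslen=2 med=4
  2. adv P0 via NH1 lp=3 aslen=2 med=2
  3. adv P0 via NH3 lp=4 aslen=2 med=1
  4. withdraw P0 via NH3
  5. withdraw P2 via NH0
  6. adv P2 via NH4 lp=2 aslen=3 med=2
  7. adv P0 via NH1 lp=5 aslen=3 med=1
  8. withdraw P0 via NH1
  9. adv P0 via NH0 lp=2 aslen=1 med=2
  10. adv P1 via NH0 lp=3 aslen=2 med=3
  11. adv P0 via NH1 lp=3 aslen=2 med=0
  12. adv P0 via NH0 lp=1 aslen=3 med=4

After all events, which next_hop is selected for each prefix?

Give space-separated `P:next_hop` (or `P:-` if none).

Op 1: best P0=- P1=- P2=NH0
Op 2: best P0=NH1 P1=- P2=NH0
Op 3: best P0=NH3 P1=- P2=NH0
Op 4: best P0=NH1 P1=- P2=NH0
Op 5: best P0=NH1 P1=- P2=-
Op 6: best P0=NH1 P1=- P2=NH4
Op 7: best P0=NH1 P1=- P2=NH4
Op 8: best P0=- P1=- P2=NH4
Op 9: best P0=NH0 P1=- P2=NH4
Op 10: best P0=NH0 P1=NH0 P2=NH4
Op 11: best P0=NH1 P1=NH0 P2=NH4
Op 12: best P0=NH1 P1=NH0 P2=NH4

Answer: P0:NH1 P1:NH0 P2:NH4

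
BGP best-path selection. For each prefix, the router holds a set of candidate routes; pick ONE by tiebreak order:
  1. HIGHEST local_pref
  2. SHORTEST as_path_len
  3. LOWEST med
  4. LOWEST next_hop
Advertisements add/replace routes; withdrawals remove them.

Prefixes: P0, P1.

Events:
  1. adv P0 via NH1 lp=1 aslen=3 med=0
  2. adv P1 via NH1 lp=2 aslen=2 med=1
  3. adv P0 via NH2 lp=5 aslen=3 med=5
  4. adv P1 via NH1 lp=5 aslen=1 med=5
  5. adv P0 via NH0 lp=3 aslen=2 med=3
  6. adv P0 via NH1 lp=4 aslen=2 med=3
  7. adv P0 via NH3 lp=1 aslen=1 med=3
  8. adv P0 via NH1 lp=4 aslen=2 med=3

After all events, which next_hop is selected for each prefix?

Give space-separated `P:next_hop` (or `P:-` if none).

Op 1: best P0=NH1 P1=-
Op 2: best P0=NH1 P1=NH1
Op 3: best P0=NH2 P1=NH1
Op 4: best P0=NH2 P1=NH1
Op 5: best P0=NH2 P1=NH1
Op 6: best P0=NH2 P1=NH1
Op 7: best P0=NH2 P1=NH1
Op 8: best P0=NH2 P1=NH1

Answer: P0:NH2 P1:NH1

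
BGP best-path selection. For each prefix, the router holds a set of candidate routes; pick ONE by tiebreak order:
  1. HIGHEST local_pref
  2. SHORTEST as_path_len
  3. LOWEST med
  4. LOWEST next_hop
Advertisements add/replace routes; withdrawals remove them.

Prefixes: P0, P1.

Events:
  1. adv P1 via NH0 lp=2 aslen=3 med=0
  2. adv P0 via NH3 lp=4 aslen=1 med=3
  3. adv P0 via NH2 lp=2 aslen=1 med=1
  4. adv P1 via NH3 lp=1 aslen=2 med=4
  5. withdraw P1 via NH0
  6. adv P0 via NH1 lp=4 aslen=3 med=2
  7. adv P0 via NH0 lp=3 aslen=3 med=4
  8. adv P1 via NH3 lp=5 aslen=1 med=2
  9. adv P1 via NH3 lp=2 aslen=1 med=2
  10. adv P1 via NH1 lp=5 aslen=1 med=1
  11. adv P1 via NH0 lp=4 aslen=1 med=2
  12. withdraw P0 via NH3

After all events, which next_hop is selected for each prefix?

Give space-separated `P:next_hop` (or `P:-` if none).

Op 1: best P0=- P1=NH0
Op 2: best P0=NH3 P1=NH0
Op 3: best P0=NH3 P1=NH0
Op 4: best P0=NH3 P1=NH0
Op 5: best P0=NH3 P1=NH3
Op 6: best P0=NH3 P1=NH3
Op 7: best P0=NH3 P1=NH3
Op 8: best P0=NH3 P1=NH3
Op 9: best P0=NH3 P1=NH3
Op 10: best P0=NH3 P1=NH1
Op 11: best P0=NH3 P1=NH1
Op 12: best P0=NH1 P1=NH1

Answer: P0:NH1 P1:NH1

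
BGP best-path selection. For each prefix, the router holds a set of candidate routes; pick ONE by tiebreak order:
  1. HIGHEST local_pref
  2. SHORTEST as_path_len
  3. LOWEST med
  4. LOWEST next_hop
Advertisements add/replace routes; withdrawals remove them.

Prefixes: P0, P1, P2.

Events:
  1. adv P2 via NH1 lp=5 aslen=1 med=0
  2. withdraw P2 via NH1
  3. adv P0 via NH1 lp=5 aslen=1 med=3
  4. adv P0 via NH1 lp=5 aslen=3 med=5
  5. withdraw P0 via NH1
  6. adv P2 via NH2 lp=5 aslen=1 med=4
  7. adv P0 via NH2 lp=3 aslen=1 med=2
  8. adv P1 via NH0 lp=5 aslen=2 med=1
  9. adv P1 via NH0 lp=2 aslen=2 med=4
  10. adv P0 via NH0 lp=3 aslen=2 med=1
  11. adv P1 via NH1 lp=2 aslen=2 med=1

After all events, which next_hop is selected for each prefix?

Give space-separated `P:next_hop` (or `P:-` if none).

Answer: P0:NH2 P1:NH1 P2:NH2

Derivation:
Op 1: best P0=- P1=- P2=NH1
Op 2: best P0=- P1=- P2=-
Op 3: best P0=NH1 P1=- P2=-
Op 4: best P0=NH1 P1=- P2=-
Op 5: best P0=- P1=- P2=-
Op 6: best P0=- P1=- P2=NH2
Op 7: best P0=NH2 P1=- P2=NH2
Op 8: best P0=NH2 P1=NH0 P2=NH2
Op 9: best P0=NH2 P1=NH0 P2=NH2
Op 10: best P0=NH2 P1=NH0 P2=NH2
Op 11: best P0=NH2 P1=NH1 P2=NH2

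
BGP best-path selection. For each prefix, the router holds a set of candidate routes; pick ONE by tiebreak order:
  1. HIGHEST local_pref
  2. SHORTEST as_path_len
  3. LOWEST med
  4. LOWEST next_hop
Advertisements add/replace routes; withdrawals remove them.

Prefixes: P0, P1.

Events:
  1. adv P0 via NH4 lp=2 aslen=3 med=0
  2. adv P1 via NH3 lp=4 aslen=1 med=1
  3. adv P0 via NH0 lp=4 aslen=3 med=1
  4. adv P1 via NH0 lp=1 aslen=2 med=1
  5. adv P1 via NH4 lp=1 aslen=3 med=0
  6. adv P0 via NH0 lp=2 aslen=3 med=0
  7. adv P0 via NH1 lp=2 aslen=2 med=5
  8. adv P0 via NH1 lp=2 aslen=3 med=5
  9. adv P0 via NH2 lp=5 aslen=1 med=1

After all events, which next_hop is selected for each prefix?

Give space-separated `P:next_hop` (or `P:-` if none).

Answer: P0:NH2 P1:NH3

Derivation:
Op 1: best P0=NH4 P1=-
Op 2: best P0=NH4 P1=NH3
Op 3: best P0=NH0 P1=NH3
Op 4: best P0=NH0 P1=NH3
Op 5: best P0=NH0 P1=NH3
Op 6: best P0=NH0 P1=NH3
Op 7: best P0=NH1 P1=NH3
Op 8: best P0=NH0 P1=NH3
Op 9: best P0=NH2 P1=NH3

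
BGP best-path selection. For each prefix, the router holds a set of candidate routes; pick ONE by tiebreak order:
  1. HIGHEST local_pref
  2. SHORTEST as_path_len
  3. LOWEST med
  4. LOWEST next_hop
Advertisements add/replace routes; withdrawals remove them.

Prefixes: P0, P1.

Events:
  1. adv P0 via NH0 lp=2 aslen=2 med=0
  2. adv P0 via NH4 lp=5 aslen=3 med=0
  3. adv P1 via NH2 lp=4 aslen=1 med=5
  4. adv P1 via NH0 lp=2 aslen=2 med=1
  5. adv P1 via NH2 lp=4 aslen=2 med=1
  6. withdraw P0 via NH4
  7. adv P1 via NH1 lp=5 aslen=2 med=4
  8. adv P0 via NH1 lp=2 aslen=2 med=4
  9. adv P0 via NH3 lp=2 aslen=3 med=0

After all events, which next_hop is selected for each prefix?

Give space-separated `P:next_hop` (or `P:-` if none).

Answer: P0:NH0 P1:NH1

Derivation:
Op 1: best P0=NH0 P1=-
Op 2: best P0=NH4 P1=-
Op 3: best P0=NH4 P1=NH2
Op 4: best P0=NH4 P1=NH2
Op 5: best P0=NH4 P1=NH2
Op 6: best P0=NH0 P1=NH2
Op 7: best P0=NH0 P1=NH1
Op 8: best P0=NH0 P1=NH1
Op 9: best P0=NH0 P1=NH1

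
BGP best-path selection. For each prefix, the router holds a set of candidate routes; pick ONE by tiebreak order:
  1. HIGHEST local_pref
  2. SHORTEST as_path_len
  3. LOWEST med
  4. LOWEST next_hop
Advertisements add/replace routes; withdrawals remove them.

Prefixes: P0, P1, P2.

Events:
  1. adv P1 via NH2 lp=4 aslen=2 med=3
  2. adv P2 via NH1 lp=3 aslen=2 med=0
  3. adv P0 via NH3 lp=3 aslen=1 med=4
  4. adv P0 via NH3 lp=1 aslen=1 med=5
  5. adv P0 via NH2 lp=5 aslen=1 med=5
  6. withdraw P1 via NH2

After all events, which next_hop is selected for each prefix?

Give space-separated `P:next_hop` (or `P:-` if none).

Answer: P0:NH2 P1:- P2:NH1

Derivation:
Op 1: best P0=- P1=NH2 P2=-
Op 2: best P0=- P1=NH2 P2=NH1
Op 3: best P0=NH3 P1=NH2 P2=NH1
Op 4: best P0=NH3 P1=NH2 P2=NH1
Op 5: best P0=NH2 P1=NH2 P2=NH1
Op 6: best P0=NH2 P1=- P2=NH1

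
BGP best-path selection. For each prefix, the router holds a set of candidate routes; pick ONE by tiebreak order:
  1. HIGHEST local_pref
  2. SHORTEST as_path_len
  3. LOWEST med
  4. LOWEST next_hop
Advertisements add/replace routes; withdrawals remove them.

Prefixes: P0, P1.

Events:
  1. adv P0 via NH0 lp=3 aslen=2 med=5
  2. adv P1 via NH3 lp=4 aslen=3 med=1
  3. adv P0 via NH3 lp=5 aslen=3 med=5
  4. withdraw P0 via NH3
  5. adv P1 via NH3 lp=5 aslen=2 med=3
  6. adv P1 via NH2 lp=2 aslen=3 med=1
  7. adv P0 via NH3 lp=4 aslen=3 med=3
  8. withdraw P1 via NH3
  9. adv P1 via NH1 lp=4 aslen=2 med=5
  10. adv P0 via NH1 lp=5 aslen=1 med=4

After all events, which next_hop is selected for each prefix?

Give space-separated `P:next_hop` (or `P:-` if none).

Op 1: best P0=NH0 P1=-
Op 2: best P0=NH0 P1=NH3
Op 3: best P0=NH3 P1=NH3
Op 4: best P0=NH0 P1=NH3
Op 5: best P0=NH0 P1=NH3
Op 6: best P0=NH0 P1=NH3
Op 7: best P0=NH3 P1=NH3
Op 8: best P0=NH3 P1=NH2
Op 9: best P0=NH3 P1=NH1
Op 10: best P0=NH1 P1=NH1

Answer: P0:NH1 P1:NH1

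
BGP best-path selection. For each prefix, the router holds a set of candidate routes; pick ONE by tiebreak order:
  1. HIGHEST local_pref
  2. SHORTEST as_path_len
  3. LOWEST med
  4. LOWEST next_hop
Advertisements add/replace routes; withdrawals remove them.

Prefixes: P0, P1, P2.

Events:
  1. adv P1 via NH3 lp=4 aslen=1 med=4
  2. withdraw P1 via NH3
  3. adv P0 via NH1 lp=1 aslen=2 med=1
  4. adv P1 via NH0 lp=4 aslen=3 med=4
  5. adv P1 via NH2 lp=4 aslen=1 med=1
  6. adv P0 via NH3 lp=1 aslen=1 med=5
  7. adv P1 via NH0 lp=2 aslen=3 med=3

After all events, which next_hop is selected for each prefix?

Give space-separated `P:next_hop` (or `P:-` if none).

Answer: P0:NH3 P1:NH2 P2:-

Derivation:
Op 1: best P0=- P1=NH3 P2=-
Op 2: best P0=- P1=- P2=-
Op 3: best P0=NH1 P1=- P2=-
Op 4: best P0=NH1 P1=NH0 P2=-
Op 5: best P0=NH1 P1=NH2 P2=-
Op 6: best P0=NH3 P1=NH2 P2=-
Op 7: best P0=NH3 P1=NH2 P2=-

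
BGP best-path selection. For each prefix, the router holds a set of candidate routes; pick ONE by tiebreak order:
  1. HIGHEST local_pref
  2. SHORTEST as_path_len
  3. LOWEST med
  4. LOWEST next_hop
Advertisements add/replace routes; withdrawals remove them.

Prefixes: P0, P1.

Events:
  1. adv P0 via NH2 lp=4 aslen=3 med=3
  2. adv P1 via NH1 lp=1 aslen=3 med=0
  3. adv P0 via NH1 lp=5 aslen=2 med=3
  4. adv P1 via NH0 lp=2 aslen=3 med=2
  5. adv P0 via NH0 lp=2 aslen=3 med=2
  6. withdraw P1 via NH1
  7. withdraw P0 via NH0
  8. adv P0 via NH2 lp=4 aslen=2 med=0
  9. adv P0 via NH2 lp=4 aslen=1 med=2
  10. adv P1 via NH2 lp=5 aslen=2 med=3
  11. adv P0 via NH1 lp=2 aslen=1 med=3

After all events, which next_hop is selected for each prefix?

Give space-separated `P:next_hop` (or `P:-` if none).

Op 1: best P0=NH2 P1=-
Op 2: best P0=NH2 P1=NH1
Op 3: best P0=NH1 P1=NH1
Op 4: best P0=NH1 P1=NH0
Op 5: best P0=NH1 P1=NH0
Op 6: best P0=NH1 P1=NH0
Op 7: best P0=NH1 P1=NH0
Op 8: best P0=NH1 P1=NH0
Op 9: best P0=NH1 P1=NH0
Op 10: best P0=NH1 P1=NH2
Op 11: best P0=NH2 P1=NH2

Answer: P0:NH2 P1:NH2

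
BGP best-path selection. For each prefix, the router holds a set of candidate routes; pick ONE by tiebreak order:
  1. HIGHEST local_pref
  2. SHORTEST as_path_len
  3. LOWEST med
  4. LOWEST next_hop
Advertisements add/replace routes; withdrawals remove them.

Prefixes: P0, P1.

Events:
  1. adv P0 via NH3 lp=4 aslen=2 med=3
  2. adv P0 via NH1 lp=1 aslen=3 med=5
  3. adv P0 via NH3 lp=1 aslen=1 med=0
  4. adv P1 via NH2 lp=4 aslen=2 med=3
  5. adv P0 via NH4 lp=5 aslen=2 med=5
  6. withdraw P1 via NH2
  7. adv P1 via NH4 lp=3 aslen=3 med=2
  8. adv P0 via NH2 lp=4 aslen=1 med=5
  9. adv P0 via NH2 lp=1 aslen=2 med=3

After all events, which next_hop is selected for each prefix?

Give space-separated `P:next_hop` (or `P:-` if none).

Answer: P0:NH4 P1:NH4

Derivation:
Op 1: best P0=NH3 P1=-
Op 2: best P0=NH3 P1=-
Op 3: best P0=NH3 P1=-
Op 4: best P0=NH3 P1=NH2
Op 5: best P0=NH4 P1=NH2
Op 6: best P0=NH4 P1=-
Op 7: best P0=NH4 P1=NH4
Op 8: best P0=NH4 P1=NH4
Op 9: best P0=NH4 P1=NH4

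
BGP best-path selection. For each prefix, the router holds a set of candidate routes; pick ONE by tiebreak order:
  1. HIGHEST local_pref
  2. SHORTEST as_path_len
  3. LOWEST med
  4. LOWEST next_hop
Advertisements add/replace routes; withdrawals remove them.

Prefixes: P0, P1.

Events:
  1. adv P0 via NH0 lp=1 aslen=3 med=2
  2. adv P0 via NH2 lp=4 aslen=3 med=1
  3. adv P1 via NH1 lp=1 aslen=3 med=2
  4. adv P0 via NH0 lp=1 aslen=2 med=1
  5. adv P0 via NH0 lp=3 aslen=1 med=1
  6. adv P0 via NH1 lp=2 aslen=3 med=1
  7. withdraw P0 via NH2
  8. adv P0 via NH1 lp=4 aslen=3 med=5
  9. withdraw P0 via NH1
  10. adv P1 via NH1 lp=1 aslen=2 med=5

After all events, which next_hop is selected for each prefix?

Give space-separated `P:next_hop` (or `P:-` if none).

Answer: P0:NH0 P1:NH1

Derivation:
Op 1: best P0=NH0 P1=-
Op 2: best P0=NH2 P1=-
Op 3: best P0=NH2 P1=NH1
Op 4: best P0=NH2 P1=NH1
Op 5: best P0=NH2 P1=NH1
Op 6: best P0=NH2 P1=NH1
Op 7: best P0=NH0 P1=NH1
Op 8: best P0=NH1 P1=NH1
Op 9: best P0=NH0 P1=NH1
Op 10: best P0=NH0 P1=NH1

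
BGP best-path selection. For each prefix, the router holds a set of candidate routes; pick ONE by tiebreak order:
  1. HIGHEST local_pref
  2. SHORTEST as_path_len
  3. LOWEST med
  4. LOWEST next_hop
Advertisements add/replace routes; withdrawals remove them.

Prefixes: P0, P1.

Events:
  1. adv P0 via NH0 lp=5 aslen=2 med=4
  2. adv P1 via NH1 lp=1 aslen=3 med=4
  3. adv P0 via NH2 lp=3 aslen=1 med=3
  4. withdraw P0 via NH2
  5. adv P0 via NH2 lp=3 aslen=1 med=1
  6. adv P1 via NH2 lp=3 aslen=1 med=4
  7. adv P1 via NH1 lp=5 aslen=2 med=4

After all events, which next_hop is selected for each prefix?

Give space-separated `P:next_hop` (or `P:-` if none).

Answer: P0:NH0 P1:NH1

Derivation:
Op 1: best P0=NH0 P1=-
Op 2: best P0=NH0 P1=NH1
Op 3: best P0=NH0 P1=NH1
Op 4: best P0=NH0 P1=NH1
Op 5: best P0=NH0 P1=NH1
Op 6: best P0=NH0 P1=NH2
Op 7: best P0=NH0 P1=NH1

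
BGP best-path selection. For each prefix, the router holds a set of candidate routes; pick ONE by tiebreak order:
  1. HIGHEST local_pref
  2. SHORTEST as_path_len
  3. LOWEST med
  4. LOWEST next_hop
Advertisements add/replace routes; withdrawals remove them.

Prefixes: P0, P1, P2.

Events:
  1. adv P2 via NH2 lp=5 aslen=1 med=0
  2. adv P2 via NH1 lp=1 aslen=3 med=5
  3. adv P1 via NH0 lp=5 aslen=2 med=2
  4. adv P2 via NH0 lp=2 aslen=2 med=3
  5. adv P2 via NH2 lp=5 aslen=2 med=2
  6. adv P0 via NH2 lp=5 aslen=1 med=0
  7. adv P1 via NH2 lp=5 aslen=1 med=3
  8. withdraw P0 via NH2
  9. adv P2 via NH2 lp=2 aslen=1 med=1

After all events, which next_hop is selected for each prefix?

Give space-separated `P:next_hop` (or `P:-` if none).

Op 1: best P0=- P1=- P2=NH2
Op 2: best P0=- P1=- P2=NH2
Op 3: best P0=- P1=NH0 P2=NH2
Op 4: best P0=- P1=NH0 P2=NH2
Op 5: best P0=- P1=NH0 P2=NH2
Op 6: best P0=NH2 P1=NH0 P2=NH2
Op 7: best P0=NH2 P1=NH2 P2=NH2
Op 8: best P0=- P1=NH2 P2=NH2
Op 9: best P0=- P1=NH2 P2=NH2

Answer: P0:- P1:NH2 P2:NH2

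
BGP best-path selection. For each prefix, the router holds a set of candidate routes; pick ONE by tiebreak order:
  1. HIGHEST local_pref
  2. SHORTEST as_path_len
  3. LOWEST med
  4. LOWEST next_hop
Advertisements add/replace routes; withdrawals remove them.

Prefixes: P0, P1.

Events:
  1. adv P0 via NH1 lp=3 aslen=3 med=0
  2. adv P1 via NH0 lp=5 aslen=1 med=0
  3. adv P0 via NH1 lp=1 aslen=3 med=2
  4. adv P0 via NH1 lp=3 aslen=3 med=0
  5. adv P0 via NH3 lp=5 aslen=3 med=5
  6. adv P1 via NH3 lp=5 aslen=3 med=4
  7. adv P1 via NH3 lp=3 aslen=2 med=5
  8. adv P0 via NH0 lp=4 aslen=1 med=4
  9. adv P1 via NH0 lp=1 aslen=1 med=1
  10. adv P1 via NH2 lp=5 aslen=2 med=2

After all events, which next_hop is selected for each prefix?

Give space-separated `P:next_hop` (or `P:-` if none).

Op 1: best P0=NH1 P1=-
Op 2: best P0=NH1 P1=NH0
Op 3: best P0=NH1 P1=NH0
Op 4: best P0=NH1 P1=NH0
Op 5: best P0=NH3 P1=NH0
Op 6: best P0=NH3 P1=NH0
Op 7: best P0=NH3 P1=NH0
Op 8: best P0=NH3 P1=NH0
Op 9: best P0=NH3 P1=NH3
Op 10: best P0=NH3 P1=NH2

Answer: P0:NH3 P1:NH2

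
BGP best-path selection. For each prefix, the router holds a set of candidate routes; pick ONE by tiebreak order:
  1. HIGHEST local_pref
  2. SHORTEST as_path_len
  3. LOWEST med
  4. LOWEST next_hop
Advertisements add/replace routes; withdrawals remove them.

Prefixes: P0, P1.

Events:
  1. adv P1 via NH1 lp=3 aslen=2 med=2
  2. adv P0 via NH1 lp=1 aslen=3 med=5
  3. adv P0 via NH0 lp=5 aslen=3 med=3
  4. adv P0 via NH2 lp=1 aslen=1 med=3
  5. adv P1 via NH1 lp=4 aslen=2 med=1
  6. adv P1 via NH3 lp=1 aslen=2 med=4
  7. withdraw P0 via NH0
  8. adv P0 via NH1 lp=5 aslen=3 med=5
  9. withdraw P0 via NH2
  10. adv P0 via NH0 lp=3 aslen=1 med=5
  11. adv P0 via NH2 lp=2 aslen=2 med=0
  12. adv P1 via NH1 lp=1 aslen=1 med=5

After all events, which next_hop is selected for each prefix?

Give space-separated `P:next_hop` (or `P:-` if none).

Answer: P0:NH1 P1:NH1

Derivation:
Op 1: best P0=- P1=NH1
Op 2: best P0=NH1 P1=NH1
Op 3: best P0=NH0 P1=NH1
Op 4: best P0=NH0 P1=NH1
Op 5: best P0=NH0 P1=NH1
Op 6: best P0=NH0 P1=NH1
Op 7: best P0=NH2 P1=NH1
Op 8: best P0=NH1 P1=NH1
Op 9: best P0=NH1 P1=NH1
Op 10: best P0=NH1 P1=NH1
Op 11: best P0=NH1 P1=NH1
Op 12: best P0=NH1 P1=NH1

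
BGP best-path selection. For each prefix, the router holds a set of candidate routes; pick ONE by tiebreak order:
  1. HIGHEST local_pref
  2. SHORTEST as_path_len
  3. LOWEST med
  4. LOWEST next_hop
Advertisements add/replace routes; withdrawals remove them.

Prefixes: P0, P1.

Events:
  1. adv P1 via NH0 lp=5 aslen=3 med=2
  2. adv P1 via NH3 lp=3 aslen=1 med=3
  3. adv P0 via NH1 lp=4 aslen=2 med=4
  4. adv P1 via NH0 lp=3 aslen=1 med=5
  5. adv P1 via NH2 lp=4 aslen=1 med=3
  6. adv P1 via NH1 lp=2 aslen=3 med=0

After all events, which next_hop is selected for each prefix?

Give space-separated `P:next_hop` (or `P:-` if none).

Op 1: best P0=- P1=NH0
Op 2: best P0=- P1=NH0
Op 3: best P0=NH1 P1=NH0
Op 4: best P0=NH1 P1=NH3
Op 5: best P0=NH1 P1=NH2
Op 6: best P0=NH1 P1=NH2

Answer: P0:NH1 P1:NH2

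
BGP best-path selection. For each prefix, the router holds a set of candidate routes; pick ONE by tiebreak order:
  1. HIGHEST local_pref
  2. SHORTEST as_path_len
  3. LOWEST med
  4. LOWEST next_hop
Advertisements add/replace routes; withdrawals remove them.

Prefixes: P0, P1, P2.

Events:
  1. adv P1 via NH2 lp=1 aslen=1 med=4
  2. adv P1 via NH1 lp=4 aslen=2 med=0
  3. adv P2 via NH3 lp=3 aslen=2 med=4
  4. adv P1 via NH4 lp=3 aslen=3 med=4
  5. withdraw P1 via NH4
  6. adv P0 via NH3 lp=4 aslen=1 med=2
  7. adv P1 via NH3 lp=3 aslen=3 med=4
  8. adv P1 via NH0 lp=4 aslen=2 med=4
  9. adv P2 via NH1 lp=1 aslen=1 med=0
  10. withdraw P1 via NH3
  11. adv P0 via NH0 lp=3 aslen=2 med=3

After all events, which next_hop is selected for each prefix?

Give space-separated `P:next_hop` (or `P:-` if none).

Answer: P0:NH3 P1:NH1 P2:NH3

Derivation:
Op 1: best P0=- P1=NH2 P2=-
Op 2: best P0=- P1=NH1 P2=-
Op 3: best P0=- P1=NH1 P2=NH3
Op 4: best P0=- P1=NH1 P2=NH3
Op 5: best P0=- P1=NH1 P2=NH3
Op 6: best P0=NH3 P1=NH1 P2=NH3
Op 7: best P0=NH3 P1=NH1 P2=NH3
Op 8: best P0=NH3 P1=NH1 P2=NH3
Op 9: best P0=NH3 P1=NH1 P2=NH3
Op 10: best P0=NH3 P1=NH1 P2=NH3
Op 11: best P0=NH3 P1=NH1 P2=NH3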